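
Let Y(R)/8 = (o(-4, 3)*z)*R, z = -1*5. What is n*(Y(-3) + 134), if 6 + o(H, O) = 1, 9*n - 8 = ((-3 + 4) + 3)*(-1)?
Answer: -1864/9 ≈ -207.11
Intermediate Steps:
n = 4/9 (n = 8/9 + (((-3 + 4) + 3)*(-1))/9 = 8/9 + ((1 + 3)*(-1))/9 = 8/9 + (4*(-1))/9 = 8/9 + (1/9)*(-4) = 8/9 - 4/9 = 4/9 ≈ 0.44444)
o(H, O) = -5 (o(H, O) = -6 + 1 = -5)
z = -5
Y(R) = 200*R (Y(R) = 8*((-5*(-5))*R) = 8*(25*R) = 200*R)
n*(Y(-3) + 134) = 4*(200*(-3) + 134)/9 = 4*(-600 + 134)/9 = (4/9)*(-466) = -1864/9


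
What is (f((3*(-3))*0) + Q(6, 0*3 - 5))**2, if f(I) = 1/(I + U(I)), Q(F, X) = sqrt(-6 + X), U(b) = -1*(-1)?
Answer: (1 + I*sqrt(11))**2 ≈ -10.0 + 6.6332*I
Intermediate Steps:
U(b) = 1
f(I) = 1/(1 + I) (f(I) = 1/(I + 1) = 1/(1 + I))
(f((3*(-3))*0) + Q(6, 0*3 - 5))**2 = (1/(1 + (3*(-3))*0) + sqrt(-6 + (0*3 - 5)))**2 = (1/(1 - 9*0) + sqrt(-6 + (0 - 5)))**2 = (1/(1 + 0) + sqrt(-6 - 5))**2 = (1/1 + sqrt(-11))**2 = (1 + I*sqrt(11))**2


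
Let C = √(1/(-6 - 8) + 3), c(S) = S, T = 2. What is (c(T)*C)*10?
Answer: 10*√574/7 ≈ 34.226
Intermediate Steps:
C = √574/14 (C = √(1/(-14) + 3) = √(-1/14 + 3) = √(41/14) = √574/14 ≈ 1.7113)
(c(T)*C)*10 = (2*(√574/14))*10 = (√574/7)*10 = 10*√574/7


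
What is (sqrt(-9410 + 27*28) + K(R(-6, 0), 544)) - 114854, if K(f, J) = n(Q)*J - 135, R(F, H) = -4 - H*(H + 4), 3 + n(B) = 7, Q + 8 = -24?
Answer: -112813 + I*sqrt(8654) ≈ -1.1281e+5 + 93.027*I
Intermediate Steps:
Q = -32 (Q = -8 - 24 = -32)
n(B) = 4 (n(B) = -3 + 7 = 4)
R(F, H) = -4 - H*(4 + H)
K(f, J) = -135 + 4*J (K(f, J) = 4*J - 135 = -135 + 4*J)
(sqrt(-9410 + 27*28) + K(R(-6, 0), 544)) - 114854 = (sqrt(-9410 + 27*28) + (-135 + 4*544)) - 114854 = (sqrt(-9410 + 756) + (-135 + 2176)) - 114854 = (sqrt(-8654) + 2041) - 114854 = (I*sqrt(8654) + 2041) - 114854 = (2041 + I*sqrt(8654)) - 114854 = -112813 + I*sqrt(8654)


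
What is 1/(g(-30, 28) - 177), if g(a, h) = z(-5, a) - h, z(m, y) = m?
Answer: -1/210 ≈ -0.0047619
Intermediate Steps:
g(a, h) = -5 - h
1/(g(-30, 28) - 177) = 1/((-5 - 1*28) - 177) = 1/((-5 - 28) - 177) = 1/(-33 - 177) = 1/(-210) = -1/210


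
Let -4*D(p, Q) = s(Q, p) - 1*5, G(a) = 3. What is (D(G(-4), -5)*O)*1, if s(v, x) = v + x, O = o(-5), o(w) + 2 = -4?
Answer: -21/2 ≈ -10.500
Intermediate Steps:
o(w) = -6 (o(w) = -2 - 4 = -6)
O = -6
D(p, Q) = 5/4 - Q/4 - p/4 (D(p, Q) = -((Q + p) - 1*5)/4 = -((Q + p) - 5)/4 = -(-5 + Q + p)/4 = 5/4 - Q/4 - p/4)
(D(G(-4), -5)*O)*1 = ((5/4 - ¼*(-5) - ¼*3)*(-6))*1 = ((5/4 + 5/4 - ¾)*(-6))*1 = ((7/4)*(-6))*1 = -21/2*1 = -21/2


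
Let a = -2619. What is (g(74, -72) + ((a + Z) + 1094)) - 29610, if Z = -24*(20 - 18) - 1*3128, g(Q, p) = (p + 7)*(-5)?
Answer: -33986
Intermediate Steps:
g(Q, p) = -35 - 5*p (g(Q, p) = (7 + p)*(-5) = -35 - 5*p)
Z = -3176 (Z = -24*2 - 3128 = -48 - 3128 = -3176)
(g(74, -72) + ((a + Z) + 1094)) - 29610 = ((-35 - 5*(-72)) + ((-2619 - 3176) + 1094)) - 29610 = ((-35 + 360) + (-5795 + 1094)) - 29610 = (325 - 4701) - 29610 = -4376 - 29610 = -33986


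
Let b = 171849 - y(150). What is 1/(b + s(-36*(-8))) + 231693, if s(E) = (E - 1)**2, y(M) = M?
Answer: 58865777125/254068 ≈ 2.3169e+5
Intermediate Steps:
s(E) = (-1 + E)**2
b = 171699 (b = 171849 - 1*150 = 171849 - 150 = 171699)
1/(b + s(-36*(-8))) + 231693 = 1/(171699 + (-1 - 36*(-8))**2) + 231693 = 1/(171699 + (-1 + 288)**2) + 231693 = 1/(171699 + 287**2) + 231693 = 1/(171699 + 82369) + 231693 = 1/254068 + 231693 = 58865777125/254068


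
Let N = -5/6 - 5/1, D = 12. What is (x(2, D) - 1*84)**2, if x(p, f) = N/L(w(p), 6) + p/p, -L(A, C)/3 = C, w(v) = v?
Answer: 79727041/11664 ≈ 6835.3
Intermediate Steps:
N = -35/6 (N = -5*1/6 - 5*1 = -5/6 - 5 = -35/6 ≈ -5.8333)
L(A, C) = -3*C
x(p, f) = 143/108 (x(p, f) = -35/(6*((-3*6))) + p/p = -35/6/(-18) + 1 = -35/6*(-1/18) + 1 = 35/108 + 1 = 143/108)
(x(2, D) - 1*84)**2 = (143/108 - 1*84)**2 = (143/108 - 84)**2 = (-8929/108)**2 = 79727041/11664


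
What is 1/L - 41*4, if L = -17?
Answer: -2789/17 ≈ -164.06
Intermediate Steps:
1/L - 41*4 = 1/(-17) - 41*4 = -1/17 - 164 = -2789/17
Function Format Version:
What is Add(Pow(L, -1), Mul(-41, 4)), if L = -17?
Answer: Rational(-2789, 17) ≈ -164.06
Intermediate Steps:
Add(Pow(L, -1), Mul(-41, 4)) = Add(Pow(-17, -1), Mul(-41, 4)) = Add(Rational(-1, 17), -164) = Rational(-2789, 17)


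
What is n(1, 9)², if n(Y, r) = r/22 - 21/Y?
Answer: 205209/484 ≈ 423.99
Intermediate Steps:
n(Y, r) = -21/Y + r/22 (n(Y, r) = r*(1/22) - 21/Y = r/22 - 21/Y = -21/Y + r/22)
n(1, 9)² = (-21/1 + (1/22)*9)² = (-21*1 + 9/22)² = (-21 + 9/22)² = (-453/22)² = 205209/484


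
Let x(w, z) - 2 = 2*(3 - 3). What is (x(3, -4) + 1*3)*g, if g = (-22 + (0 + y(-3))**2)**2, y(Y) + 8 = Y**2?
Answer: 2205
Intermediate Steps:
y(Y) = -8 + Y**2
g = 441 (g = (-22 + (0 + (-8 + (-3)**2))**2)**2 = (-22 + (0 + (-8 + 9))**2)**2 = (-22 + (0 + 1)**2)**2 = (-22 + 1**2)**2 = (-22 + 1)**2 = (-21)**2 = 441)
x(w, z) = 2 (x(w, z) = 2 + 2*(3 - 3) = 2 + 2*0 = 2 + 0 = 2)
(x(3, -4) + 1*3)*g = (2 + 1*3)*441 = (2 + 3)*441 = 5*441 = 2205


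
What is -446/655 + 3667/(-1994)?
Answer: -3291209/1306070 ≈ -2.5199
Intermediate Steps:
-446/655 + 3667/(-1994) = -446*1/655 + 3667*(-1/1994) = -446/655 - 3667/1994 = -3291209/1306070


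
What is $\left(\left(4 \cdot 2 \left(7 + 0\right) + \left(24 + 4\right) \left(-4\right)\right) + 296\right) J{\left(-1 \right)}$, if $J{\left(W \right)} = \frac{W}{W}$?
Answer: $240$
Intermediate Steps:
$J{\left(W \right)} = 1$
$\left(\left(4 \cdot 2 \left(7 + 0\right) + \left(24 + 4\right) \left(-4\right)\right) + 296\right) J{\left(-1 \right)} = \left(\left(4 \cdot 2 \left(7 + 0\right) + \left(24 + 4\right) \left(-4\right)\right) + 296\right) 1 = \left(\left(4 \cdot 2 \cdot 7 + 28 \left(-4\right)\right) + 296\right) 1 = \left(\left(4 \cdot 14 - 112\right) + 296\right) 1 = \left(\left(56 - 112\right) + 296\right) 1 = \left(-56 + 296\right) 1 = 240 \cdot 1 = 240$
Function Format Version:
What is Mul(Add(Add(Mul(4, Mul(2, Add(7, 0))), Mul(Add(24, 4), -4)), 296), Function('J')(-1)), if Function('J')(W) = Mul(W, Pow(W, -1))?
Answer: 240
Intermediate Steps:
Function('J')(W) = 1
Mul(Add(Add(Mul(4, Mul(2, Add(7, 0))), Mul(Add(24, 4), -4)), 296), Function('J')(-1)) = Mul(Add(Add(Mul(4, Mul(2, Add(7, 0))), Mul(Add(24, 4), -4)), 296), 1) = Mul(Add(Add(Mul(4, Mul(2, 7)), Mul(28, -4)), 296), 1) = Mul(Add(Add(Mul(4, 14), -112), 296), 1) = Mul(Add(Add(56, -112), 296), 1) = Mul(Add(-56, 296), 1) = Mul(240, 1) = 240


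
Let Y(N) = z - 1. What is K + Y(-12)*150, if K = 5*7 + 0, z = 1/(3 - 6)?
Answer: -165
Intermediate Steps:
z = -⅓ (z = 1/(-3) = -⅓ ≈ -0.33333)
Y(N) = -4/3 (Y(N) = -⅓ - 1 = -4/3)
K = 35 (K = 35 + 0 = 35)
K + Y(-12)*150 = 35 - 4/3*150 = 35 - 200 = -165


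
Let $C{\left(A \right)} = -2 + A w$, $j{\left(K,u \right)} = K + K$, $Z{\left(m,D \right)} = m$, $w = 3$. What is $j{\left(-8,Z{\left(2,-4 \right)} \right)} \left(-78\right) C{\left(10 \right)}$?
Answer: $34944$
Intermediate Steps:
$j{\left(K,u \right)} = 2 K$
$C{\left(A \right)} = -2 + 3 A$ ($C{\left(A \right)} = -2 + A 3 = -2 + 3 A$)
$j{\left(-8,Z{\left(2,-4 \right)} \right)} \left(-78\right) C{\left(10 \right)} = 2 \left(-8\right) \left(-78\right) \left(-2 + 3 \cdot 10\right) = \left(-16\right) \left(-78\right) \left(-2 + 30\right) = 1248 \cdot 28 = 34944$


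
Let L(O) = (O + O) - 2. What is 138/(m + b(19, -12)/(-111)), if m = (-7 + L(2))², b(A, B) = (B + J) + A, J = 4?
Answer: 7659/1382 ≈ 5.5420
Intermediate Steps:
L(O) = -2 + 2*O (L(O) = 2*O - 2 = -2 + 2*O)
b(A, B) = 4 + A + B (b(A, B) = (B + 4) + A = (4 + B) + A = 4 + A + B)
m = 25 (m = (-7 + (-2 + 2*2))² = (-7 + (-2 + 4))² = (-7 + 2)² = (-5)² = 25)
138/(m + b(19, -12)/(-111)) = 138/(25 + (4 + 19 - 12)/(-111)) = 138/(25 + 11*(-1/111)) = 138/(25 - 11/111) = 138/(2764/111) = 138*(111/2764) = 7659/1382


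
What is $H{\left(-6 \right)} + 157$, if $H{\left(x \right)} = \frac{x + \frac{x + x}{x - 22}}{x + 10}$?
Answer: $\frac{4357}{28} \approx 155.61$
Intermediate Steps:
$H{\left(x \right)} = \frac{x + \frac{2 x}{-22 + x}}{10 + x}$
$H{\left(-6 \right)} + 157 = - \frac{6 \left(-20 - 6\right)}{-220 + \left(-6\right)^{2} - -72} + 157 = \left(-6\right) \frac{1}{-220 + 36 + 72} \left(-26\right) + 157 = \left(-6\right) \frac{1}{-112} \left(-26\right) + 157 = \left(-6\right) \left(- \frac{1}{112}\right) \left(-26\right) + 157 = - \frac{39}{28} + 157 = \frac{4357}{28}$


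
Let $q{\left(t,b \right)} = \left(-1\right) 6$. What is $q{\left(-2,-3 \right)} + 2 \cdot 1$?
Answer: $-4$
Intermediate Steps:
$q{\left(t,b \right)} = -6$
$q{\left(-2,-3 \right)} + 2 \cdot 1 = -6 + 2 \cdot 1 = -6 + 2 = -4$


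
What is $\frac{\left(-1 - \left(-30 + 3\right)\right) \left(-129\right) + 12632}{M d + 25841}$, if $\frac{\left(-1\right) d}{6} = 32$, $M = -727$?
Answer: $\frac{9278}{165425} \approx 0.056086$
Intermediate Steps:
$d = -192$ ($d = \left(-6\right) 32 = -192$)
$\frac{\left(-1 - \left(-30 + 3\right)\right) \left(-129\right) + 12632}{M d + 25841} = \frac{\left(-1 - \left(-30 + 3\right)\right) \left(-129\right) + 12632}{\left(-727\right) \left(-192\right) + 25841} = \frac{\left(-1 - -27\right) \left(-129\right) + 12632}{139584 + 25841} = \frac{\left(-1 + 27\right) \left(-129\right) + 12632}{165425} = \left(26 \left(-129\right) + 12632\right) \frac{1}{165425} = \left(-3354 + 12632\right) \frac{1}{165425} = 9278 \cdot \frac{1}{165425} = \frac{9278}{165425}$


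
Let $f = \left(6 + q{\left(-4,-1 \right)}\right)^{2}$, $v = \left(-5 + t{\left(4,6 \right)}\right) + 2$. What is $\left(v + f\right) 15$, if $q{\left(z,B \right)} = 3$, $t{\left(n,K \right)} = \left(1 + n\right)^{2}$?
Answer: $1545$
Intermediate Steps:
$v = 22$ ($v = \left(-5 + \left(1 + 4\right)^{2}\right) + 2 = \left(-5 + 5^{2}\right) + 2 = \left(-5 + 25\right) + 2 = 20 + 2 = 22$)
$f = 81$ ($f = \left(6 + 3\right)^{2} = 9^{2} = 81$)
$\left(v + f\right) 15 = \left(22 + 81\right) 15 = 103 \cdot 15 = 1545$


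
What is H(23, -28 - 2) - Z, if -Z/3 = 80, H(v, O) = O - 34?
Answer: 176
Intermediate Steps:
H(v, O) = -34 + O
Z = -240 (Z = -3*80 = -240)
H(23, -28 - 2) - Z = (-34 + (-28 - 2)) - 1*(-240) = (-34 - 30) + 240 = -64 + 240 = 176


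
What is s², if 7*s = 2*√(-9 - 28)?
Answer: -148/49 ≈ -3.0204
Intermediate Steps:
s = 2*I*√37/7 (s = (2*√(-9 - 28))/7 = (2*√(-37))/7 = (2*(I*√37))/7 = (2*I*√37)/7 = 2*I*√37/7 ≈ 1.7379*I)
s² = (2*I*√37/7)² = -148/49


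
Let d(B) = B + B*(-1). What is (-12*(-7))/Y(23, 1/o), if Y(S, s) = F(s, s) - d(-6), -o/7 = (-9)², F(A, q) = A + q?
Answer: -23814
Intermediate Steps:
d(B) = 0 (d(B) = B - B = 0)
o = -567 (o = -7*(-9)² = -7*81 = -567)
Y(S, s) = 2*s (Y(S, s) = (s + s) - 1*0 = 2*s + 0 = 2*s)
(-12*(-7))/Y(23, 1/o) = (-12*(-7))/((2/(-567))) = 84/((2*(-1/567))) = 84/(-2/567) = 84*(-567/2) = -23814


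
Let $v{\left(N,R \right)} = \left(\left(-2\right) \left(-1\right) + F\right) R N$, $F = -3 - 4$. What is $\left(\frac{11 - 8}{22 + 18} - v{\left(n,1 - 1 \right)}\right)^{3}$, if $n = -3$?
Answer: $\frac{27}{64000} \approx 0.00042188$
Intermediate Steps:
$F = -7$
$v{\left(N,R \right)} = - 5 N R$ ($v{\left(N,R \right)} = \left(\left(-2\right) \left(-1\right) - 7\right) R N = \left(2 - 7\right) R N = - 5 R N = - 5 N R$)
$\left(\frac{11 - 8}{22 + 18} - v{\left(n,1 - 1 \right)}\right)^{3} = \left(\frac{11 - 8}{22 + 18} - \left(-5\right) \left(-3\right) \left(1 - 1\right)\right)^{3} = \left(\frac{3}{40} - \left(-5\right) \left(-3\right) \left(1 - 1\right)\right)^{3} = \left(3 \cdot \frac{1}{40} - \left(-5\right) \left(-3\right) 0\right)^{3} = \left(\frac{3}{40} - 0\right)^{3} = \left(\frac{3}{40} + 0\right)^{3} = \left(\frac{3}{40}\right)^{3} = \frac{27}{64000}$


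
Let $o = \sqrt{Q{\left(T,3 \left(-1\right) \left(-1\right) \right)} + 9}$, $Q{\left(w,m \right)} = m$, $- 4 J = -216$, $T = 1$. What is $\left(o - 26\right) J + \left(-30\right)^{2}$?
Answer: $-504 + 108 \sqrt{3} \approx -316.94$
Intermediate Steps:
$J = 54$ ($J = \left(- \frac{1}{4}\right) \left(-216\right) = 54$)
$o = 2 \sqrt{3}$ ($o = \sqrt{3 \left(-1\right) \left(-1\right) + 9} = \sqrt{\left(-3\right) \left(-1\right) + 9} = \sqrt{3 + 9} = \sqrt{12} = 2 \sqrt{3} \approx 3.4641$)
$\left(o - 26\right) J + \left(-30\right)^{2} = \left(2 \sqrt{3} - 26\right) 54 + \left(-30\right)^{2} = \left(2 \sqrt{3} - 26\right) 54 + 900 = \left(-26 + 2 \sqrt{3}\right) 54 + 900 = \left(-1404 + 108 \sqrt{3}\right) + 900 = -504 + 108 \sqrt{3}$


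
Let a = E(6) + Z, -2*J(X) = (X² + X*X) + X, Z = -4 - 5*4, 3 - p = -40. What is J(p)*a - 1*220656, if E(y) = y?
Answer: -186987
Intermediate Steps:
p = 43 (p = 3 - 1*(-40) = 3 + 40 = 43)
Z = -24 (Z = -4 - 20 = -24)
J(X) = -X² - X/2 (J(X) = -((X² + X*X) + X)/2 = -((X² + X²) + X)/2 = -(2*X² + X)/2 = -(X + 2*X²)/2 = -X² - X/2)
a = -18 (a = 6 - 24 = -18)
J(p)*a - 1*220656 = -1*43*(½ + 43)*(-18) - 1*220656 = -1*43*87/2*(-18) - 220656 = -3741/2*(-18) - 220656 = 33669 - 220656 = -186987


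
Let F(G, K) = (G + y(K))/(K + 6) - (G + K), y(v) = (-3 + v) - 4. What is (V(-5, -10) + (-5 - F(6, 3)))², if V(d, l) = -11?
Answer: 4225/81 ≈ 52.161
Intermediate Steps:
y(v) = -7 + v
F(G, K) = -G - K + (-7 + G + K)/(6 + K) (F(G, K) = (G + (-7 + K))/(K + 6) - (G + K) = (-7 + G + K)/(6 + K) + (-G - K) = -G - K + (-7 + G + K)/(6 + K))
(V(-5, -10) + (-5 - F(6, 3)))² = (-11 + (-5 - (-7 - 1*3² - 5*6 - 5*3 - 1*6*3)/(6 + 3)))² = (-11 + (-5 - (-7 - 1*9 - 30 - 15 - 18)/9))² = (-11 + (-5 - (-7 - 9 - 30 - 15 - 18)/9))² = (-11 + (-5 - (-79)/9))² = (-11 + (-5 - 1*(-79/9)))² = (-11 + (-5 + 79/9))² = (-11 + 34/9)² = (-65/9)² = 4225/81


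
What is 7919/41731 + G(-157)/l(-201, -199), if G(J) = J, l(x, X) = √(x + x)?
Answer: 7919/41731 + 157*I*√402/402 ≈ 0.18976 + 7.8305*I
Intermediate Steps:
l(x, X) = √2*√x (l(x, X) = √(2*x) = √2*√x)
7919/41731 + G(-157)/l(-201, -199) = 7919/41731 - 157*(-I*√402/402) = 7919/41731 - (-157)*I*√402/402 = 7919/41731 + 157*I*√402/402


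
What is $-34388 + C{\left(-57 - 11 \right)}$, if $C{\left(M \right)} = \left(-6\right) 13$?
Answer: $-34466$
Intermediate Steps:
$C{\left(M \right)} = -78$
$-34388 + C{\left(-57 - 11 \right)} = -34388 - 78 = -34466$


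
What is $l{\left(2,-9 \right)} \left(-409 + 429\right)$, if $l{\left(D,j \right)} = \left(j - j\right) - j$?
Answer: $180$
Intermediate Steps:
$l{\left(D,j \right)} = - j$ ($l{\left(D,j \right)} = 0 - j = - j$)
$l{\left(2,-9 \right)} \left(-409 + 429\right) = \left(-1\right) \left(-9\right) \left(-409 + 429\right) = 9 \cdot 20 = 180$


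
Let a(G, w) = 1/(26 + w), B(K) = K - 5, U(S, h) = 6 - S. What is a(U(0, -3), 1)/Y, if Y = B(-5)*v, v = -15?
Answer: 1/4050 ≈ 0.00024691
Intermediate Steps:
B(K) = -5 + K
Y = 150 (Y = (-5 - 5)*(-15) = -10*(-15) = 150)
a(U(0, -3), 1)/Y = 1/((26 + 1)*150) = (1/150)/27 = (1/27)*(1/150) = 1/4050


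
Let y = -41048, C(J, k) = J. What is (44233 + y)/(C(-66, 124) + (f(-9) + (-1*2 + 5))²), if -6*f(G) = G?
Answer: -12740/183 ≈ -69.617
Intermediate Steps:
f(G) = -G/6
(44233 + y)/(C(-66, 124) + (f(-9) + (-1*2 + 5))²) = (44233 - 41048)/(-66 + (-⅙*(-9) + (-1*2 + 5))²) = 3185/(-66 + (3/2 + (-2 + 5))²) = 3185/(-66 + (3/2 + 3)²) = 3185/(-66 + (9/2)²) = 3185/(-66 + 81/4) = 3185/(-183/4) = 3185*(-4/183) = -12740/183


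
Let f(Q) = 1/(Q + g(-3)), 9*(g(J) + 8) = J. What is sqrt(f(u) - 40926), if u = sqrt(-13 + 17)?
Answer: I*sqrt(14774343)/19 ≈ 202.3*I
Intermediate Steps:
g(J) = -8 + J/9
u = 2 (u = sqrt(4) = 2)
f(Q) = 1/(-25/3 + Q) (f(Q) = 1/(Q + (-8 + (1/9)*(-3))) = 1/(Q + (-8 - 1/3)) = 1/(Q - 25/3) = 1/(-25/3 + Q))
sqrt(f(u) - 40926) = sqrt(3/(-25 + 3*2) - 40926) = sqrt(3/(-25 + 6) - 40926) = sqrt(3/(-19) - 40926) = sqrt(3*(-1/19) - 40926) = sqrt(-3/19 - 40926) = sqrt(-777597/19) = I*sqrt(14774343)/19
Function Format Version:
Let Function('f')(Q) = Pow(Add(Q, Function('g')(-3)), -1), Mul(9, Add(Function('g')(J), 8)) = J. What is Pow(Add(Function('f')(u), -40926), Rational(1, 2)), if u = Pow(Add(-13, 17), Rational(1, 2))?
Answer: Mul(Rational(1, 19), I, Pow(14774343, Rational(1, 2))) ≈ Mul(202.30, I)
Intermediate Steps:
Function('g')(J) = Add(-8, Mul(Rational(1, 9), J))
u = 2 (u = Pow(4, Rational(1, 2)) = 2)
Function('f')(Q) = Pow(Add(Rational(-25, 3), Q), -1) (Function('f')(Q) = Pow(Add(Q, Add(-8, Mul(Rational(1, 9), -3))), -1) = Pow(Add(Q, Add(-8, Rational(-1, 3))), -1) = Pow(Add(Q, Rational(-25, 3)), -1) = Pow(Add(Rational(-25, 3), Q), -1))
Pow(Add(Function('f')(u), -40926), Rational(1, 2)) = Pow(Add(Mul(3, Pow(Add(-25, Mul(3, 2)), -1)), -40926), Rational(1, 2)) = Pow(Add(Mul(3, Pow(Add(-25, 6), -1)), -40926), Rational(1, 2)) = Pow(Add(Mul(3, Pow(-19, -1)), -40926), Rational(1, 2)) = Pow(Add(Mul(3, Rational(-1, 19)), -40926), Rational(1, 2)) = Pow(Add(Rational(-3, 19), -40926), Rational(1, 2)) = Pow(Rational(-777597, 19), Rational(1, 2)) = Mul(Rational(1, 19), I, Pow(14774343, Rational(1, 2)))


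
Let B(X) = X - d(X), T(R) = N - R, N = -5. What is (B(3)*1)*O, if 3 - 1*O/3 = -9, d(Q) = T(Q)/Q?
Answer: 204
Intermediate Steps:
T(R) = -5 - R
d(Q) = (-5 - Q)/Q
O = 36 (O = 9 - 3*(-9) = 9 + 27 = 36)
B(X) = X - (-5 - X)/X
(B(3)*1)*O = ((1 + 3 + 5/3)*1)*36 = ((17/3)*1)*36 = (17/3)*36 = 204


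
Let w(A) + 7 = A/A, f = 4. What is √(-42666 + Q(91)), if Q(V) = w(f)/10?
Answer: I*√1066665/5 ≈ 206.56*I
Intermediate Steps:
w(A) = -6 (w(A) = -7 + A/A = -7 + 1 = -6)
Q(V) = -⅗ (Q(V) = -6/10 = -6*⅒ = -⅗)
√(-42666 + Q(91)) = √(-42666 - ⅗) = √(-213333/5) = I*√1066665/5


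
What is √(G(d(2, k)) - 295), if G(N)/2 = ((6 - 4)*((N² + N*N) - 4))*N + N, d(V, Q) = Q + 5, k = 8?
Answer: √17099 ≈ 130.76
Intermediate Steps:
d(V, Q) = 5 + Q
G(N) = 2*N + 2*N*(-8 + 4*N²) (G(N) = 2*(((6 - 4)*((N² + N*N) - 4))*N + N) = 2*((2*((N² + N²) - 4))*N + N) = 2*((2*(2*N² - 4))*N + N) = 2*((2*(-4 + 2*N²))*N + N) = 2*((-8 + 4*N²)*N + N) = 2*(N*(-8 + 4*N²) + N) = 2*(N + N*(-8 + 4*N²)) = 2*N + 2*N*(-8 + 4*N²))
√(G(d(2, k)) - 295) = √((-14*(5 + 8) + 8*(5 + 8)³) - 295) = √((-14*13 + 8*13³) - 295) = √((-182 + 8*2197) - 295) = √((-182 + 17576) - 295) = √(17394 - 295) = √17099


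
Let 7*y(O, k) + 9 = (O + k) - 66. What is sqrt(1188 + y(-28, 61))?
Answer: sqrt(1182) ≈ 34.380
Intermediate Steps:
y(O, k) = -75/7 + O/7 + k/7 (y(O, k) = -9/7 + ((O + k) - 66)/7 = -9/7 + (-66 + O + k)/7 = -9/7 + (-66/7 + O/7 + k/7) = -75/7 + O/7 + k/7)
sqrt(1188 + y(-28, 61)) = sqrt(1188 + (-75/7 + (1/7)*(-28) + (1/7)*61)) = sqrt(1188 + (-75/7 - 4 + 61/7)) = sqrt(1188 - 6) = sqrt(1182)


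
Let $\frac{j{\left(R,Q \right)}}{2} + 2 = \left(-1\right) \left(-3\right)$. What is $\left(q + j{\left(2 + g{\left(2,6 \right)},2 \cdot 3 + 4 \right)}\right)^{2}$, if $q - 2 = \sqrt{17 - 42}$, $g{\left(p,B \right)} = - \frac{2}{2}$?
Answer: $-9 + 40 i \approx -9.0 + 40.0 i$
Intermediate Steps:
$g{\left(p,B \right)} = -1$ ($g{\left(p,B \right)} = \left(-2\right) \frac{1}{2} = -1$)
$q = 2 + 5 i$ ($q = 2 + \sqrt{17 - 42} = 2 + \sqrt{-25} = 2 + 5 i \approx 2.0 + 5.0 i$)
$j{\left(R,Q \right)} = 2$ ($j{\left(R,Q \right)} = -4 + 2 \left(\left(-1\right) \left(-3\right)\right) = -4 + 2 \cdot 3 = -4 + 6 = 2$)
$\left(q + j{\left(2 + g{\left(2,6 \right)},2 \cdot 3 + 4 \right)}\right)^{2} = \left(\left(2 + 5 i\right) + 2\right)^{2} = \left(4 + 5 i\right)^{2}$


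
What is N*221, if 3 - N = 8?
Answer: -1105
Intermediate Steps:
N = -5 (N = 3 - 1*8 = 3 - 8 = -5)
N*221 = -5*221 = -1105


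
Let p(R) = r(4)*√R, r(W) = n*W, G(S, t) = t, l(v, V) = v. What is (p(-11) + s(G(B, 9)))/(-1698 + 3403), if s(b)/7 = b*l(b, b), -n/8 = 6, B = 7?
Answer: 567/1705 - 192*I*√11/1705 ≈ 0.33255 - 0.37349*I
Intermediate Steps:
n = -48 (n = -8*6 = -48)
r(W) = -48*W
s(b) = 7*b² (s(b) = 7*(b*b) = 7*b²)
p(R) = -192*√R (p(R) = (-48*4)*√R = -192*√R)
(p(-11) + s(G(B, 9)))/(-1698 + 3403) = (-192*I*√11 + 7*9²)/(-1698 + 3403) = (-192*I*√11 + 7*81)/1705 = (-192*I*√11 + 567)*(1/1705) = (567 - 192*I*√11)*(1/1705) = 567/1705 - 192*I*√11/1705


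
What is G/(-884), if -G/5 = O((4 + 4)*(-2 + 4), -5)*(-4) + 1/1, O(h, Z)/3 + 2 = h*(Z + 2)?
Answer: 3005/884 ≈ 3.3993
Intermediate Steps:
O(h, Z) = -6 + 3*h*(2 + Z) (O(h, Z) = -6 + 3*(h*(Z + 2)) = -6 + 3*(h*(2 + Z)) = -6 + 3*h*(2 + Z))
G = -3005 (G = -5*((-6 + 6*((4 + 4)*(-2 + 4)) + 3*(-5)*((4 + 4)*(-2 + 4)))*(-4) + 1/1) = -5*((-6 + 6*(8*2) + 3*(-5)*(8*2))*(-4) + 1) = -5*((-6 + 6*16 + 3*(-5)*16)*(-4) + 1) = -5*((-6 + 96 - 240)*(-4) + 1) = -5*(-150*(-4) + 1) = -5*(600 + 1) = -5*601 = -3005)
G/(-884) = -3005/(-884) = -1/884*(-3005) = 3005/884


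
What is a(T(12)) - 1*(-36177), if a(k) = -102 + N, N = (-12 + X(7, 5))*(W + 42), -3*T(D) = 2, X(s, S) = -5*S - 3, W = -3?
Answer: 34515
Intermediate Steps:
X(s, S) = -3 - 5*S
T(D) = -⅔ (T(D) = -⅓*2 = -⅔)
N = -1560 (N = (-12 + (-3 - 5*5))*(-3 + 42) = (-12 + (-3 - 25))*39 = (-12 - 28)*39 = -40*39 = -1560)
a(k) = -1662 (a(k) = -102 - 1560 = -1662)
a(T(12)) - 1*(-36177) = -1662 - 1*(-36177) = -1662 + 36177 = 34515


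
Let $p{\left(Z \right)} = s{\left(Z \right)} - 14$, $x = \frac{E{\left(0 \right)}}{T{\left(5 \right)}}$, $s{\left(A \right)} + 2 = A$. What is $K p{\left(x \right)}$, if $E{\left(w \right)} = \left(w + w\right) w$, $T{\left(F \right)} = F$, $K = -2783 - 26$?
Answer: $44944$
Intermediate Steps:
$s{\left(A \right)} = -2 + A$
$K = -2809$ ($K = -2783 - 26 = -2809$)
$E{\left(w \right)} = 2 w^{2}$ ($E{\left(w \right)} = 2 w w = 2 w^{2}$)
$x = 0$ ($x = \frac{2 \cdot 0^{2}}{5} = 2 \cdot 0 \cdot \frac{1}{5} = 0 \cdot \frac{1}{5} = 0$)
$p{\left(Z \right)} = -16 + Z$ ($p{\left(Z \right)} = \left(-2 + Z\right) - 14 = -16 + Z$)
$K p{\left(x \right)} = - 2809 \left(-16 + 0\right) = \left(-2809\right) \left(-16\right) = 44944$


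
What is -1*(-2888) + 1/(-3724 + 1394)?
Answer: 6729039/2330 ≈ 2888.0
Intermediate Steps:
-1*(-2888) + 1/(-3724 + 1394) = 2888 + 1/(-2330) = 2888 - 1/2330 = 6729039/2330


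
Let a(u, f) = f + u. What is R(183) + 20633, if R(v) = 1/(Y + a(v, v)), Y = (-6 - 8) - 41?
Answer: 6416864/311 ≈ 20633.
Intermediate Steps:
Y = -55 (Y = -14 - 41 = -55)
R(v) = 1/(-55 + 2*v) (R(v) = 1/(-55 + (v + v)) = 1/(-55 + 2*v))
R(183) + 20633 = 1/(-55 + 2*183) + 20633 = 1/(-55 + 366) + 20633 = 1/311 + 20633 = 6416864/311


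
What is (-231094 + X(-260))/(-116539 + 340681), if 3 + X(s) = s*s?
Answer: -54499/74714 ≈ -0.72943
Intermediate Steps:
X(s) = -3 + s**2 (X(s) = -3 + s*s = -3 + s**2)
(-231094 + X(-260))/(-116539 + 340681) = (-231094 + (-3 + (-260)**2))/(-116539 + 340681) = (-231094 + (-3 + 67600))/224142 = (-231094 + 67597)*(1/224142) = -163497*1/224142 = -54499/74714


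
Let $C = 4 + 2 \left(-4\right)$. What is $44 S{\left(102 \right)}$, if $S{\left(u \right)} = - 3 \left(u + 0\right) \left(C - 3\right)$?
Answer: $94248$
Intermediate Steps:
$C = -4$ ($C = 4 - 8 = -4$)
$S{\left(u \right)} = 21 u$ ($S{\left(u \right)} = - 3 \left(u + 0\right) \left(-4 - 3\right) = - 3 u \left(-7\right) = 21 u$)
$44 S{\left(102 \right)} = 44 \cdot 21 \cdot 102 = 44 \cdot 2142 = 94248$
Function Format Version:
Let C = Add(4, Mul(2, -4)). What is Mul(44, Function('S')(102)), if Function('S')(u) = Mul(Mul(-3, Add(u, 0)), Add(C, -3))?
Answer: 94248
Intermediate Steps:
C = -4 (C = Add(4, -8) = -4)
Function('S')(u) = Mul(21, u) (Function('S')(u) = Mul(Mul(-3, Add(u, 0)), Add(-4, -3)) = Mul(Mul(-3, u), -7) = Mul(21, u))
Mul(44, Function('S')(102)) = Mul(44, Mul(21, 102)) = Mul(44, 2142) = 94248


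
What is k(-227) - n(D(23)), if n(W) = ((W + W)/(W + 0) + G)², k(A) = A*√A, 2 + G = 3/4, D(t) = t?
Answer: -9/16 - 227*I*√227 ≈ -0.5625 - 3420.1*I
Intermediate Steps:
G = -5/4 (G = -2 + 3/4 = -2 + 3*(¼) = -2 + ¾ = -5/4 ≈ -1.2500)
k(A) = A^(3/2)
n(W) = 9/16 (n(W) = ((W + W)/(W + 0) - 5/4)² = ((2*W)/W - 5/4)² = (2 - 5/4)² = (¾)² = 9/16)
k(-227) - n(D(23)) = (-227)^(3/2) - 1*9/16 = -227*I*√227 - 9/16 = -9/16 - 227*I*√227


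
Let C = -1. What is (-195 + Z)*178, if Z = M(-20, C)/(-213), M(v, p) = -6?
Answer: -2464054/71 ≈ -34705.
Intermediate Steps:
Z = 2/71 (Z = -6/(-213) = -6*(-1/213) = 2/71 ≈ 0.028169)
(-195 + Z)*178 = (-195 + 2/71)*178 = -13843/71*178 = -2464054/71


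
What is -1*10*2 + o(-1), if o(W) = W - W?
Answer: -20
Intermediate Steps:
o(W) = 0
-1*10*2 + o(-1) = -1*10*2 + 0 = -10*2 + 0 = -20 + 0 = -20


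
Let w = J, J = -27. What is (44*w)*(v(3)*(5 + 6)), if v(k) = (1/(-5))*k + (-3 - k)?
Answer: 431244/5 ≈ 86249.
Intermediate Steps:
w = -27
v(k) = -3 - 6*k/5 (v(k) = (1*(-⅕))*k + (-3 - k) = -k/5 + (-3 - k) = -3 - 6*k/5)
(44*w)*(v(3)*(5 + 6)) = (44*(-27))*((-3 - 6/5*3)*(5 + 6)) = -1188*(-3 - 18/5)*11 = -(-39204)*11/5 = -1188*(-363/5) = 431244/5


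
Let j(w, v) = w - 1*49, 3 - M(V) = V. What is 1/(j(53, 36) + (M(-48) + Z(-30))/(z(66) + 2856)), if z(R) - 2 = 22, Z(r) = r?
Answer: 960/3847 ≈ 0.24955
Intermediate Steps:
z(R) = 24 (z(R) = 2 + 22 = 24)
M(V) = 3 - V
j(w, v) = -49 + w (j(w, v) = w - 49 = -49 + w)
1/(j(53, 36) + (M(-48) + Z(-30))/(z(66) + 2856)) = 1/((-49 + 53) + ((3 - 1*(-48)) - 30)/(24 + 2856)) = 1/(4 + ((3 + 48) - 30)/2880) = 1/(4 + (51 - 30)*(1/2880)) = 1/(4 + 21*(1/2880)) = 1/(4 + 7/960) = 1/(3847/960) = 960/3847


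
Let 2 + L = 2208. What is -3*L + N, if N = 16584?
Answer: 9966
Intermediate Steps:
L = 2206 (L = -2 + 2208 = 2206)
-3*L + N = -3*2206 + 16584 = -6618 + 16584 = 9966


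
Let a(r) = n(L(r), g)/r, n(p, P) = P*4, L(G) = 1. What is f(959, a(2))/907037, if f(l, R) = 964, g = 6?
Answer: 964/907037 ≈ 0.0010628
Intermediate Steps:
n(p, P) = 4*P
a(r) = 24/r (a(r) = (4*6)/r = 24/r)
f(959, a(2))/907037 = 964/907037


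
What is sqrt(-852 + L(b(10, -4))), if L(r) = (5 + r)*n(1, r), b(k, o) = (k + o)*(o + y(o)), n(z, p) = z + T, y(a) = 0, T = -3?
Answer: I*sqrt(814) ≈ 28.531*I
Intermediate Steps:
n(z, p) = -3 + z (n(z, p) = z - 3 = -3 + z)
b(k, o) = o*(k + o) (b(k, o) = (k + o)*(o + 0) = (k + o)*o = o*(k + o))
L(r) = -10 - 2*r (L(r) = (5 + r)*(-3 + 1) = (5 + r)*(-2) = -10 - 2*r)
sqrt(-852 + L(b(10, -4))) = sqrt(-852 + (-10 - (-8)*(10 - 4))) = sqrt(-852 + (-10 - (-8)*6)) = sqrt(-852 + (-10 - 2*(-24))) = sqrt(-852 + (-10 + 48)) = sqrt(-852 + 38) = sqrt(-814) = I*sqrt(814)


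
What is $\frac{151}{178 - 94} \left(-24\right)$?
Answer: $- \frac{302}{7} \approx -43.143$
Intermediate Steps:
$\frac{151}{178 - 94} \left(-24\right) = \frac{151}{84} \left(-24\right) = - \frac{302}{7}$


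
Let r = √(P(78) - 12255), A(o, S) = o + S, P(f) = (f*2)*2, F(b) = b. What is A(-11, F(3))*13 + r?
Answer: -104 + 3*I*√1327 ≈ -104.0 + 109.28*I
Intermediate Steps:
P(f) = 4*f (P(f) = (2*f)*2 = 4*f)
A(o, S) = S + o
r = 3*I*√1327 (r = √(4*78 - 12255) = √(312 - 12255) = √(-11943) = 3*I*√1327 ≈ 109.28*I)
A(-11, F(3))*13 + r = (3 - 11)*13 + 3*I*√1327 = -8*13 + 3*I*√1327 = -104 + 3*I*√1327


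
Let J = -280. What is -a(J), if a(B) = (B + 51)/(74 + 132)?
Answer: 229/206 ≈ 1.1117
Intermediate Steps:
a(B) = 51/206 + B/206 (a(B) = (51 + B)/206 = (51 + B)*(1/206) = 51/206 + B/206)
-a(J) = -(51/206 + (1/206)*(-280)) = -(51/206 - 140/103) = -1*(-229/206) = 229/206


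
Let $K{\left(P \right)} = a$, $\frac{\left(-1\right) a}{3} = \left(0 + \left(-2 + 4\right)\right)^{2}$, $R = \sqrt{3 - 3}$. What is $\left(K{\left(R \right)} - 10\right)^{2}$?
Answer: $484$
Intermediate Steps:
$R = 0$ ($R = \sqrt{0} = 0$)
$a = -12$ ($a = - 3 \left(0 + \left(-2 + 4\right)\right)^{2} = - 3 \left(0 + 2\right)^{2} = - 3 \cdot 2^{2} = \left(-3\right) 4 = -12$)
$K{\left(P \right)} = -12$
$\left(K{\left(R \right)} - 10\right)^{2} = \left(-12 - 10\right)^{2} = \left(-22\right)^{2} = 484$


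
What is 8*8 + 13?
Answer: 77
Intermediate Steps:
8*8 + 13 = 64 + 13 = 77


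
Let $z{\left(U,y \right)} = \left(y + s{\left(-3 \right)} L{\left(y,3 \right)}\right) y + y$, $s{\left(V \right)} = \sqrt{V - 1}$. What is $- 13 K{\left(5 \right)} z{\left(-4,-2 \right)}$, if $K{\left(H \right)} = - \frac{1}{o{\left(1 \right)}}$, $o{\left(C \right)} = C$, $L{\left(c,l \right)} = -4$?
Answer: $26 + 208 i \approx 26.0 + 208.0 i$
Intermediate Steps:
$s{\left(V \right)} = \sqrt{-1 + V}$
$K{\left(H \right)} = -1$ ($K{\left(H \right)} = - 1^{-1} = \left(-1\right) 1 = -1$)
$z{\left(U,y \right)} = y + y \left(y - 8 i\right)$ ($z{\left(U,y \right)} = \left(y + \sqrt{-1 - 3} \left(-4\right)\right) y + y = \left(y + \sqrt{-4} \left(-4\right)\right) y + y = \left(y + 2 i \left(-4\right)\right) y + y = \left(y - 8 i\right) y + y = y \left(y - 8 i\right) + y = y + y \left(y - 8 i\right)$)
$- 13 K{\left(5 \right)} z{\left(-4,-2 \right)} = \left(-13\right) \left(-1\right) \left(- 2 \left(1 - 2 - 8 i\right)\right) = 13 \left(- 2 \left(-1 - 8 i\right)\right) = 13 \left(2 + 16 i\right) = 26 + 208 i$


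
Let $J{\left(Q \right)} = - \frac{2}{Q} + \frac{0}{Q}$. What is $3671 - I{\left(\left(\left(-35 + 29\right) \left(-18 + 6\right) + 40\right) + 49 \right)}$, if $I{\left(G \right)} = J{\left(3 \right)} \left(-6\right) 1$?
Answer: $3667$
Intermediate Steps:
$J{\left(Q \right)} = - \frac{2}{Q}$ ($J{\left(Q \right)} = - \frac{2}{Q} + 0 = - \frac{2}{Q}$)
$I{\left(G \right)} = 4$ ($I{\left(G \right)} = - \frac{2}{3} \left(-6\right) 1 = \left(-2\right) \frac{1}{3} \left(-6\right) 1 = \left(- \frac{2}{3}\right) \left(-6\right) 1 = 4 \cdot 1 = 4$)
$3671 - I{\left(\left(\left(-35 + 29\right) \left(-18 + 6\right) + 40\right) + 49 \right)} = 3671 - 4 = 3667$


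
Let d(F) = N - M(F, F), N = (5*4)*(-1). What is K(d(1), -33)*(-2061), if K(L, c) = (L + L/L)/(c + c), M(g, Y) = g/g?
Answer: -6870/11 ≈ -624.54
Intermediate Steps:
N = -20 (N = 20*(-1) = -20)
M(g, Y) = 1
d(F) = -21 (d(F) = -20 - 1*1 = -20 - 1 = -21)
K(L, c) = (1 + L)/(2*c) (K(L, c) = (L + 1)/((2*c)) = (1 + L)*(1/(2*c)) = (1 + L)/(2*c))
K(d(1), -33)*(-2061) = ((1/2)*(1 - 21)/(-33))*(-2061) = ((1/2)*(-1/33)*(-20))*(-2061) = (10/33)*(-2061) = -6870/11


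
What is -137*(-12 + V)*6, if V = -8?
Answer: 16440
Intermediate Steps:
-137*(-12 + V)*6 = -137*(-12 - 8)*6 = -(-2740)*6 = -137*(-120) = 16440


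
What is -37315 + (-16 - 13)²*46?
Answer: 1371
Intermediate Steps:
-37315 + (-16 - 13)²*46 = -37315 + (-29)²*46 = -37315 + 841*46 = -37315 + 38686 = 1371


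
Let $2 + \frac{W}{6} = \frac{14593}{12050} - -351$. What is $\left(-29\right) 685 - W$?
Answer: $- \frac{132346754}{6025} \approx -21966.0$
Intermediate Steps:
$W = \frac{12660129}{6025}$ ($W = -12 + 6 \left(\frac{14593}{12050} - -351\right) = -12 + 6 \left(14593 \cdot \frac{1}{12050} + 351\right) = -12 + 6 \left(\frac{14593}{12050} + 351\right) = -12 + 6 \cdot \frac{4244143}{12050} = -12 + \frac{12732429}{6025} = \frac{12660129}{6025} \approx 2101.3$)
$\left(-29\right) 685 - W = \left(-29\right) 685 - \frac{12660129}{6025} = -19865 - \frac{12660129}{6025} = - \frac{132346754}{6025}$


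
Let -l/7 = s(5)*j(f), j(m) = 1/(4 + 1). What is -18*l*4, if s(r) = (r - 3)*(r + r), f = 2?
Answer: 2016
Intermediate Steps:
s(r) = 2*r*(-3 + r) (s(r) = (-3 + r)*(2*r) = 2*r*(-3 + r))
j(m) = ⅕ (j(m) = 1/5 = ⅕)
l = -28 (l = -7*2*5*(-3 + 5)/5 = -7*2*5*2/5 = -140/5 = -7*4 = -28)
-18*l*4 = -18*(-28)*4 = 504*4 = 2016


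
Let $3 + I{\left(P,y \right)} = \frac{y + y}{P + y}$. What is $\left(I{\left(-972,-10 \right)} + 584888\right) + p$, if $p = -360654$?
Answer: $\frac{110097431}{491} \approx 2.2423 \cdot 10^{5}$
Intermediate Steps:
$I{\left(P,y \right)} = -3 + \frac{2 y}{P + y}$ ($I{\left(P,y \right)} = -3 + \frac{y + y}{P + y} = -3 + \frac{2 y}{P + y}$)
$\left(I{\left(-972,-10 \right)} + 584888\right) + p = \left(\frac{\left(-1\right) \left(-10\right) - -2916}{-972 - 10} + 584888\right) - 360654 = \left(\frac{10 + 2916}{-982} + 584888\right) - 360654 = \left(\left(- \frac{1}{982}\right) 2926 + 584888\right) - 360654 = \left(- \frac{1463}{491} + 584888\right) - 360654 = \frac{287178545}{491} - 360654 = \frac{110097431}{491}$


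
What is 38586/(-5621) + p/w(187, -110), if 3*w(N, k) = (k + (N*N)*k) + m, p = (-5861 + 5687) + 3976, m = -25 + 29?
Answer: -3535541071/514816148 ≈ -6.8676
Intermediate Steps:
m = 4
p = 3802 (p = -174 + 3976 = 3802)
w(N, k) = 4/3 + k/3 + k*N²/3 (w(N, k) = ((k + (N*N)*k) + 4)/3 = ((k + N²*k) + 4)/3 = ((k + k*N²) + 4)/3 = (4 + k + k*N²)/3 = 4/3 + k/3 + k*N²/3)
38586/(-5621) + p/w(187, -110) = 38586/(-5621) + 3802/(4/3 + (⅓)*(-110) + (⅓)*(-110)*187²) = 38586*(-1/5621) + 3802/(4/3 - 110/3 + (⅓)*(-110)*34969) = -38586/5621 + 3802/(4/3 - 110/3 - 3846590/3) = -38586/5621 + 3802/(-1282232) = -38586/5621 + 3802*(-1/1282232) = -38586/5621 - 1901/641116 = -3535541071/514816148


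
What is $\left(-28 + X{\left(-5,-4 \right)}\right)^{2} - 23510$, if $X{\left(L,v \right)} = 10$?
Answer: $-23186$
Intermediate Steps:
$\left(-28 + X{\left(-5,-4 \right)}\right)^{2} - 23510 = \left(-28 + 10\right)^{2} - 23510 = \left(-18\right)^{2} - 23510 = 324 - 23510 = -23186$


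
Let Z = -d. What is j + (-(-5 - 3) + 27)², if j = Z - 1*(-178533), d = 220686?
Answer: -40928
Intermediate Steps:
Z = -220686 (Z = -1*220686 = -220686)
j = -42153 (j = -220686 - 1*(-178533) = -220686 + 178533 = -42153)
j + (-(-5 - 3) + 27)² = -42153 + (-(-5 - 3) + 27)² = -42153 + (-1*(-8) + 27)² = -42153 + (8 + 27)² = -42153 + 35² = -42153 + 1225 = -40928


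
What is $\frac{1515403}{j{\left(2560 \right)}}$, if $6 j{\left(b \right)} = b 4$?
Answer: $\frac{4546209}{5120} \approx 887.93$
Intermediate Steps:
$j{\left(b \right)} = \frac{2 b}{3}$ ($j{\left(b \right)} = \frac{b 4}{6} = \frac{4 b}{6} = \frac{2 b}{3}$)
$\frac{1515403}{j{\left(2560 \right)}} = \frac{1515403}{\frac{2}{3} \cdot 2560} = \frac{1515403}{\frac{5120}{3}} = 1515403 \cdot \frac{3}{5120} = \frac{4546209}{5120}$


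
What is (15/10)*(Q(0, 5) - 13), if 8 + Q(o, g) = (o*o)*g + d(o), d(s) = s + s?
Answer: -63/2 ≈ -31.500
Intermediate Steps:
d(s) = 2*s
Q(o, g) = -8 + 2*o + g*o**2 (Q(o, g) = -8 + ((o*o)*g + 2*o) = -8 + (o**2*g + 2*o) = -8 + (g*o**2 + 2*o) = -8 + (2*o + g*o**2) = -8 + 2*o + g*o**2)
(15/10)*(Q(0, 5) - 13) = (15/10)*((-8 + 2*0 + 5*0**2) - 13) = (15*(1/10))*((-8 + 0 + 5*0) - 13) = 3*((-8 + 0 + 0) - 13)/2 = 3*(-8 - 13)/2 = (3/2)*(-21) = -63/2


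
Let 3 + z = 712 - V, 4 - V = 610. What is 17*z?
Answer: 22355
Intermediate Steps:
V = -606 (V = 4 - 1*610 = 4 - 610 = -606)
z = 1315 (z = -3 + (712 - 1*(-606)) = -3 + (712 + 606) = -3 + 1318 = 1315)
17*z = 17*1315 = 22355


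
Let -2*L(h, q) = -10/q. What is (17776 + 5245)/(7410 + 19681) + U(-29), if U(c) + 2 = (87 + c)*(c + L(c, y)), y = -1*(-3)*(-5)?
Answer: -138365947/81273 ≈ -1702.5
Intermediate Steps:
y = -15 (y = 3*(-5) = -15)
L(h, q) = 5/q (L(h, q) = -(-5)/q = 5/q)
U(c) = -2 + (87 + c)*(-⅓ + c) (U(c) = -2 + (87 + c)*(c + 5/(-15)) = -2 + (87 + c)*(c + 5*(-1/15)) = -2 + (87 + c)*(c - ⅓) = -2 + (87 + c)*(-⅓ + c))
(17776 + 5245)/(7410 + 19681) + U(-29) = (17776 + 5245)/(7410 + 19681) + (-31 + (-29)² + (260/3)*(-29)) = 23021/27091 + (-31 + 841 - 7540/3) = 23021*(1/27091) - 5110/3 = 23021/27091 - 5110/3 = -138365947/81273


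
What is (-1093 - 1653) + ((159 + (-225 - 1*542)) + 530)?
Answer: -2824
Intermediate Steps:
(-1093 - 1653) + ((159 + (-225 - 1*542)) + 530) = -2746 + ((159 + (-225 - 542)) + 530) = -2746 + ((159 - 767) + 530) = -2746 + (-608 + 530) = -2746 - 78 = -2824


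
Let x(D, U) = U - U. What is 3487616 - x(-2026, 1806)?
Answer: 3487616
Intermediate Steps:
x(D, U) = 0
3487616 - x(-2026, 1806) = 3487616 - 1*0 = 3487616 + 0 = 3487616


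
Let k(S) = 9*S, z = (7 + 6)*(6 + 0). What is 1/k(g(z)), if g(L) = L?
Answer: 1/702 ≈ 0.0014245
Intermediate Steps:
z = 78 (z = 13*6 = 78)
1/k(g(z)) = 1/(9*78) = 1/702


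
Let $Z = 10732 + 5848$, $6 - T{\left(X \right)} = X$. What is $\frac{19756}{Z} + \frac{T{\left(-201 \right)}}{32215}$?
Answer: $\frac{6398716}{5341247} \approx 1.198$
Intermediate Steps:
$T{\left(X \right)} = 6 - X$
$Z = 16580$
$\frac{19756}{Z} + \frac{T{\left(-201 \right)}}{32215} = \frac{19756}{16580} + \frac{6 - -201}{32215} = 19756 \cdot \frac{1}{16580} + \left(6 + 201\right) \frac{1}{32215} = \frac{4939}{4145} + 207 \cdot \frac{1}{32215} = \frac{4939}{4145} + \frac{207}{32215} = \frac{6398716}{5341247}$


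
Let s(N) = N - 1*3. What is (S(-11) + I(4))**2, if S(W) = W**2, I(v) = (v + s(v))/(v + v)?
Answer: 946729/64 ≈ 14793.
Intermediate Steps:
s(N) = -3 + N (s(N) = N - 3 = -3 + N)
I(v) = (-3 + 2*v)/(2*v) (I(v) = (v + (-3 + v))/(v + v) = (-3 + 2*v)/((2*v)) = (-3 + 2*v)*(1/(2*v)) = (-3 + 2*v)/(2*v))
(S(-11) + I(4))**2 = ((-11)**2 + (-3/2 + 4)/4)**2 = (121 + (1/4)*(5/2))**2 = (121 + 5/8)**2 = (973/8)**2 = 946729/64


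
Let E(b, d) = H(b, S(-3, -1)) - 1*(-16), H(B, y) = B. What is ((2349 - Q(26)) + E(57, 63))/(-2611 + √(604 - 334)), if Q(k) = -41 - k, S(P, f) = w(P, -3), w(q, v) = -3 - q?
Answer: -6498779/6817051 - 7467*√30/6817051 ≈ -0.95931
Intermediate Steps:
S(P, f) = -3 - P
E(b, d) = 16 + b (E(b, d) = b - 1*(-16) = b + 16 = 16 + b)
((2349 - Q(26)) + E(57, 63))/(-2611 + √(604 - 334)) = ((2349 - (-41 - 1*26)) + (16 + 57))/(-2611 + √(604 - 334)) = ((2349 - (-41 - 26)) + 73)/(-2611 + √270) = ((2349 - 1*(-67)) + 73)/(-2611 + 3*√30) = ((2349 + 67) + 73)/(-2611 + 3*√30) = (2416 + 73)/(-2611 + 3*√30) = 2489/(-2611 + 3*√30)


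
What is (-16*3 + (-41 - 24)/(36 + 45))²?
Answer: 15626209/6561 ≈ 2381.7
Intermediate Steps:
(-16*3 + (-41 - 24)/(36 + 45))² = (-48 - 65/81)² = (-3953/81)² = 15626209/6561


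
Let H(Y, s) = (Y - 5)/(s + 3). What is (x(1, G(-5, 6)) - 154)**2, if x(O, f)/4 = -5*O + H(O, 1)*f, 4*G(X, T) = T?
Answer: 32400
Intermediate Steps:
H(Y, s) = (-5 + Y)/(3 + s)
G(X, T) = T/4
x(O, f) = -20*O + 4*f*(-5/4 + O/4) (x(O, f) = 4*(-5*O + ((-5 + O)/(3 + 1))*f) = 4*(-5*O + ((-5 + O)/4)*f) = 4*(-5*O + (-5/4 + O/4)*f) = 4*(-5*O + f*(-5/4 + O/4)) = -20*O + 4*f*(-5/4 + O/4))
(x(1, G(-5, 6)) - 154)**2 = ((-20*1 + ((1/4)*6)*(-5 + 1)) - 154)**2 = ((-20 + (3/2)*(-4)) - 154)**2 = ((-20 - 6) - 154)**2 = (-26 - 154)**2 = (-180)**2 = 32400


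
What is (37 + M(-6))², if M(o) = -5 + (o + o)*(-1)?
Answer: 1936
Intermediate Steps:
M(o) = -5 - 2*o (M(o) = -5 + (2*o)*(-1) = -5 - 2*o)
(37 + M(-6))² = (37 + (-5 - 2*(-6)))² = (37 + (-5 + 12))² = (37 + 7)² = 44² = 1936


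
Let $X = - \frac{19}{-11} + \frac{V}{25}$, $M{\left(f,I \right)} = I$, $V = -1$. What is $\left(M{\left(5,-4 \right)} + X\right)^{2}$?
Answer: $\frac{404496}{75625} \approx 5.3487$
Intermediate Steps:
$X = \frac{464}{275}$ ($X = - \frac{19}{-11} - \frac{1}{25} = \left(-19\right) \left(- \frac{1}{11}\right) - \frac{1}{25} = \frac{19}{11} - \frac{1}{25} = \frac{464}{275} \approx 1.6873$)
$\left(M{\left(5,-4 \right)} + X\right)^{2} = \left(-4 + \frac{464}{275}\right)^{2} = \left(- \frac{636}{275}\right)^{2} = \frac{404496}{75625}$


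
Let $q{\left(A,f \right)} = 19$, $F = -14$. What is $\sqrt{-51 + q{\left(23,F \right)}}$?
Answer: $4 i \sqrt{2} \approx 5.6569 i$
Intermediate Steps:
$\sqrt{-51 + q{\left(23,F \right)}} = \sqrt{-51 + 19} = \sqrt{-32} = 4 i \sqrt{2}$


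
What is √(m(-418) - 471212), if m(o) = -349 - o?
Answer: I*√471143 ≈ 686.4*I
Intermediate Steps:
√(m(-418) - 471212) = √((-349 - 1*(-418)) - 471212) = √((-349 + 418) - 471212) = √(69 - 471212) = √(-471143) = I*√471143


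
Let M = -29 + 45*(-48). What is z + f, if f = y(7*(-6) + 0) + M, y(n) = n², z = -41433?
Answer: -41858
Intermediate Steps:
M = -2189 (M = -29 - 2160 = -2189)
f = -425 (f = (7*(-6) + 0)² - 2189 = (-42 + 0)² - 2189 = (-42)² - 2189 = 1764 - 2189 = -425)
z + f = -41433 - 425 = -41858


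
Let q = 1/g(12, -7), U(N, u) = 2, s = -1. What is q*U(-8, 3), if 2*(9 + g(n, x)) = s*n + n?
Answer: -2/9 ≈ -0.22222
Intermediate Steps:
g(n, x) = -9 (g(n, x) = -9 + (-n + n)/2 = -9 + (½)*0 = -9 + 0 = -9)
q = -⅑ (q = 1/(-9) = -⅑ ≈ -0.11111)
q*U(-8, 3) = -⅑*2 = -2/9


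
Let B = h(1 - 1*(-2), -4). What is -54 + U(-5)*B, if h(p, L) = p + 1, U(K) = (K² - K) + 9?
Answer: 102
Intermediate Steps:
U(K) = 9 + K² - K
h(p, L) = 1 + p
B = 4 (B = 1 + (1 - 1*(-2)) = 1 + (1 + 2) = 1 + 3 = 4)
-54 + U(-5)*B = -54 + (9 + (-5)² - 1*(-5))*4 = -54 + (9 + 25 + 5)*4 = -54 + 39*4 = -54 + 156 = 102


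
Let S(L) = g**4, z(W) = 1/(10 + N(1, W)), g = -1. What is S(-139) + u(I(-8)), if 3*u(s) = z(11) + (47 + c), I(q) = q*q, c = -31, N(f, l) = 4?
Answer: 89/14 ≈ 6.3571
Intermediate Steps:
I(q) = q**2
z(W) = 1/14 (z(W) = 1/(10 + 4) = 1/14)
S(L) = 1 (S(L) = (-1)**4 = 1)
u(s) = 75/14 (u(s) = (1/14 + (47 - 31))/3 = (1/14 + 16)/3 = (1/3)*(225/14) = 75/14)
S(-139) + u(I(-8)) = 1 + 75/14 = 89/14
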